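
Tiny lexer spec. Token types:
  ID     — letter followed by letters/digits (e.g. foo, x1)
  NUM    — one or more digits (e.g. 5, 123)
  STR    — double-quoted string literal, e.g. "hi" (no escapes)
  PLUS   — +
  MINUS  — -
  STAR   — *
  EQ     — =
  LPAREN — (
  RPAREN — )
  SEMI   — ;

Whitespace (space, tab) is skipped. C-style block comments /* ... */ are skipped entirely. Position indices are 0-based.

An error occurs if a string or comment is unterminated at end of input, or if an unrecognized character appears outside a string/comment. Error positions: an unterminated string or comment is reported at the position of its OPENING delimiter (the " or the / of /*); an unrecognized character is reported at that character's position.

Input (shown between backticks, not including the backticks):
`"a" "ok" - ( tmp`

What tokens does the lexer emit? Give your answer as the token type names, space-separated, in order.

Answer: STR STR MINUS LPAREN ID

Derivation:
pos=0: enter STRING mode
pos=0: emit STR "a" (now at pos=3)
pos=4: enter STRING mode
pos=4: emit STR "ok" (now at pos=8)
pos=9: emit MINUS '-'
pos=11: emit LPAREN '('
pos=13: emit ID 'tmp' (now at pos=16)
DONE. 5 tokens: [STR, STR, MINUS, LPAREN, ID]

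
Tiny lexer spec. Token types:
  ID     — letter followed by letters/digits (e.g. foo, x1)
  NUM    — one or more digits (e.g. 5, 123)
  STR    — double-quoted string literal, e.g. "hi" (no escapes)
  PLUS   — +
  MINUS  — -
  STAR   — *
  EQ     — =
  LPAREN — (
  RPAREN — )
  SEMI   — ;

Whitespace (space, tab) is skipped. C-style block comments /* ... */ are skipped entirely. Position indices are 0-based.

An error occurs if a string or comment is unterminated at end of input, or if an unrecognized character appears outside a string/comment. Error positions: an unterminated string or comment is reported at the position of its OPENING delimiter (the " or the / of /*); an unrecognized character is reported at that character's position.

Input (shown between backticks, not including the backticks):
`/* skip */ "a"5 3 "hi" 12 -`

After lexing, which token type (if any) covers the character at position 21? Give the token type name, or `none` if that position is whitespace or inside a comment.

pos=0: enter COMMENT mode (saw '/*')
exit COMMENT mode (now at pos=10)
pos=11: enter STRING mode
pos=11: emit STR "a" (now at pos=14)
pos=14: emit NUM '5' (now at pos=15)
pos=16: emit NUM '3' (now at pos=17)
pos=18: enter STRING mode
pos=18: emit STR "hi" (now at pos=22)
pos=23: emit NUM '12' (now at pos=25)
pos=26: emit MINUS '-'
DONE. 6 tokens: [STR, NUM, NUM, STR, NUM, MINUS]
Position 21: char is '"' -> STR

Answer: STR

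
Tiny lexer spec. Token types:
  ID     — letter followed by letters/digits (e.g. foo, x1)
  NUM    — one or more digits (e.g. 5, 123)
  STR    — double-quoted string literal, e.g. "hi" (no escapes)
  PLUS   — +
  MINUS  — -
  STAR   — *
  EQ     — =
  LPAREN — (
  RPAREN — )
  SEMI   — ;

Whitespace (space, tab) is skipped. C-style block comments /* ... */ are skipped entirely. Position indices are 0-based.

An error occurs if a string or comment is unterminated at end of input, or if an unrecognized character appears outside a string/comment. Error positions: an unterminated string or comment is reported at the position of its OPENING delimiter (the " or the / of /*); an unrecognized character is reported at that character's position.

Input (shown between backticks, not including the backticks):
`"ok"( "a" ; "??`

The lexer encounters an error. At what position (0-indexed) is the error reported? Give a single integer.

Answer: 12

Derivation:
pos=0: enter STRING mode
pos=0: emit STR "ok" (now at pos=4)
pos=4: emit LPAREN '('
pos=6: enter STRING mode
pos=6: emit STR "a" (now at pos=9)
pos=10: emit SEMI ';'
pos=12: enter STRING mode
pos=12: ERROR — unterminated string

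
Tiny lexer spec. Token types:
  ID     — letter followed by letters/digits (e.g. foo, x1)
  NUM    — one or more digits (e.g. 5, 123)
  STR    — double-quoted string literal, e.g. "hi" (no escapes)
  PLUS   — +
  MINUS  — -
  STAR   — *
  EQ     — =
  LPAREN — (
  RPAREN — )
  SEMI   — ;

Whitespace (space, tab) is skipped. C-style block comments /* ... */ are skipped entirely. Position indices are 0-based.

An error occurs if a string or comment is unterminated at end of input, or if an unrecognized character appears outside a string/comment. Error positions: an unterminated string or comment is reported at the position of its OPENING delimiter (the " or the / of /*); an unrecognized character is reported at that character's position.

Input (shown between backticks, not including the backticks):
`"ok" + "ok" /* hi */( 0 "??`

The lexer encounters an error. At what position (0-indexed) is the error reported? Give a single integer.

pos=0: enter STRING mode
pos=0: emit STR "ok" (now at pos=4)
pos=5: emit PLUS '+'
pos=7: enter STRING mode
pos=7: emit STR "ok" (now at pos=11)
pos=12: enter COMMENT mode (saw '/*')
exit COMMENT mode (now at pos=20)
pos=20: emit LPAREN '('
pos=22: emit NUM '0' (now at pos=23)
pos=24: enter STRING mode
pos=24: ERROR — unterminated string

Answer: 24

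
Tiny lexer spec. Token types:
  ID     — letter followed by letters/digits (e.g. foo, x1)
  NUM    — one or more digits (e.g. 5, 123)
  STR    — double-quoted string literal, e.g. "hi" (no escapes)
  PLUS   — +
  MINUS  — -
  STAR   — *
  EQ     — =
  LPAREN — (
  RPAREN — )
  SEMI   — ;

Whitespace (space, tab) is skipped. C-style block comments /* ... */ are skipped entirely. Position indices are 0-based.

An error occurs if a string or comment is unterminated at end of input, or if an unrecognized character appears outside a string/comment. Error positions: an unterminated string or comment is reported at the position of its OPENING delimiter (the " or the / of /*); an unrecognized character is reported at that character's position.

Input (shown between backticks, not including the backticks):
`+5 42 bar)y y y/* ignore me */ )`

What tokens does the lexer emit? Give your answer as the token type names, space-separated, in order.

Answer: PLUS NUM NUM ID RPAREN ID ID ID RPAREN

Derivation:
pos=0: emit PLUS '+'
pos=1: emit NUM '5' (now at pos=2)
pos=3: emit NUM '42' (now at pos=5)
pos=6: emit ID 'bar' (now at pos=9)
pos=9: emit RPAREN ')'
pos=10: emit ID 'y' (now at pos=11)
pos=12: emit ID 'y' (now at pos=13)
pos=14: emit ID 'y' (now at pos=15)
pos=15: enter COMMENT mode (saw '/*')
exit COMMENT mode (now at pos=30)
pos=31: emit RPAREN ')'
DONE. 9 tokens: [PLUS, NUM, NUM, ID, RPAREN, ID, ID, ID, RPAREN]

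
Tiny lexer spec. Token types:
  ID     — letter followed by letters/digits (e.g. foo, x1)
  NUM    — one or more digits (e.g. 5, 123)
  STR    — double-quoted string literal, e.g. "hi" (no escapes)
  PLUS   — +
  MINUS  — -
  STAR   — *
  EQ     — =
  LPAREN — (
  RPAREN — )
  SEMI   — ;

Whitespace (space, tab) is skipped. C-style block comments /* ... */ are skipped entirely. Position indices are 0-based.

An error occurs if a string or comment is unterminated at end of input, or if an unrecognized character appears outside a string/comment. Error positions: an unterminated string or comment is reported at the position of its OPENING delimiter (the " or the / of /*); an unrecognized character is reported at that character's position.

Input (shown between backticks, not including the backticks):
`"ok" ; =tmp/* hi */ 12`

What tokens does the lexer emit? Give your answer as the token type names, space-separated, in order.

Answer: STR SEMI EQ ID NUM

Derivation:
pos=0: enter STRING mode
pos=0: emit STR "ok" (now at pos=4)
pos=5: emit SEMI ';'
pos=7: emit EQ '='
pos=8: emit ID 'tmp' (now at pos=11)
pos=11: enter COMMENT mode (saw '/*')
exit COMMENT mode (now at pos=19)
pos=20: emit NUM '12' (now at pos=22)
DONE. 5 tokens: [STR, SEMI, EQ, ID, NUM]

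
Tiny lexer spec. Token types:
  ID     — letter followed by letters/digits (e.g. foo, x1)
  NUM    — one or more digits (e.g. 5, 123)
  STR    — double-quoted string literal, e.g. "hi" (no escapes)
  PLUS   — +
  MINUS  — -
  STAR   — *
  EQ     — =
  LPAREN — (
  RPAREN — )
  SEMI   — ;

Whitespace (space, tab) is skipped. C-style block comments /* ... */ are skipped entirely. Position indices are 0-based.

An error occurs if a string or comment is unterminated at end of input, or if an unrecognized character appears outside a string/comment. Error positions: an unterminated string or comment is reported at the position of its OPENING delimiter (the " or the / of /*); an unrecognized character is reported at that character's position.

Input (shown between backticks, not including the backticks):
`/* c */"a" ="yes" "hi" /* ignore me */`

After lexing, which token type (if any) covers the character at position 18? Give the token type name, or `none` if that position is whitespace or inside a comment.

pos=0: enter COMMENT mode (saw '/*')
exit COMMENT mode (now at pos=7)
pos=7: enter STRING mode
pos=7: emit STR "a" (now at pos=10)
pos=11: emit EQ '='
pos=12: enter STRING mode
pos=12: emit STR "yes" (now at pos=17)
pos=18: enter STRING mode
pos=18: emit STR "hi" (now at pos=22)
pos=23: enter COMMENT mode (saw '/*')
exit COMMENT mode (now at pos=38)
DONE. 4 tokens: [STR, EQ, STR, STR]
Position 18: char is '"' -> STR

Answer: STR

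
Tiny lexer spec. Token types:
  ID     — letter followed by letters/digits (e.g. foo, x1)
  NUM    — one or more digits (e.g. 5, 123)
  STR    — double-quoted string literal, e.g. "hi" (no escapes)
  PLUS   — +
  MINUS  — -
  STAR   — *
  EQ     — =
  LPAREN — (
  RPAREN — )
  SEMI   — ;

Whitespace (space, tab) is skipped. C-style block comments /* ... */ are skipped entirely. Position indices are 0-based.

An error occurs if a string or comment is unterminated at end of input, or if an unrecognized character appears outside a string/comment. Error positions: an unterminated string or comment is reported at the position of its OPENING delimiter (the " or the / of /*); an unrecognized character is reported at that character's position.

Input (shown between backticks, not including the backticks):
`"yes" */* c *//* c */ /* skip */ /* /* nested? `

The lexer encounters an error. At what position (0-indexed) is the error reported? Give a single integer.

Answer: 33

Derivation:
pos=0: enter STRING mode
pos=0: emit STR "yes" (now at pos=5)
pos=6: emit STAR '*'
pos=7: enter COMMENT mode (saw '/*')
exit COMMENT mode (now at pos=14)
pos=14: enter COMMENT mode (saw '/*')
exit COMMENT mode (now at pos=21)
pos=22: enter COMMENT mode (saw '/*')
exit COMMENT mode (now at pos=32)
pos=33: enter COMMENT mode (saw '/*')
pos=33: ERROR — unterminated comment (reached EOF)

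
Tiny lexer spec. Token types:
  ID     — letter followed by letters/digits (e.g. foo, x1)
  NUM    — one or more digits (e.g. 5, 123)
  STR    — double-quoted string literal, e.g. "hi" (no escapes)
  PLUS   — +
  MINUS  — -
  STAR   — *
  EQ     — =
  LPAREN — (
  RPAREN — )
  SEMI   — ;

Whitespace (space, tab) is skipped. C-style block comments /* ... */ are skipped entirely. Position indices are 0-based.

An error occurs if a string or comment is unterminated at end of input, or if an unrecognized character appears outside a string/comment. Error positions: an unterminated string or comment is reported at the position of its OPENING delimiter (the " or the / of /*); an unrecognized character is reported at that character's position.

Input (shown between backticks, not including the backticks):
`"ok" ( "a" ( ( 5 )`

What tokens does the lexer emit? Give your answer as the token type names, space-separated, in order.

pos=0: enter STRING mode
pos=0: emit STR "ok" (now at pos=4)
pos=5: emit LPAREN '('
pos=7: enter STRING mode
pos=7: emit STR "a" (now at pos=10)
pos=11: emit LPAREN '('
pos=13: emit LPAREN '('
pos=15: emit NUM '5' (now at pos=16)
pos=17: emit RPAREN ')'
DONE. 7 tokens: [STR, LPAREN, STR, LPAREN, LPAREN, NUM, RPAREN]

Answer: STR LPAREN STR LPAREN LPAREN NUM RPAREN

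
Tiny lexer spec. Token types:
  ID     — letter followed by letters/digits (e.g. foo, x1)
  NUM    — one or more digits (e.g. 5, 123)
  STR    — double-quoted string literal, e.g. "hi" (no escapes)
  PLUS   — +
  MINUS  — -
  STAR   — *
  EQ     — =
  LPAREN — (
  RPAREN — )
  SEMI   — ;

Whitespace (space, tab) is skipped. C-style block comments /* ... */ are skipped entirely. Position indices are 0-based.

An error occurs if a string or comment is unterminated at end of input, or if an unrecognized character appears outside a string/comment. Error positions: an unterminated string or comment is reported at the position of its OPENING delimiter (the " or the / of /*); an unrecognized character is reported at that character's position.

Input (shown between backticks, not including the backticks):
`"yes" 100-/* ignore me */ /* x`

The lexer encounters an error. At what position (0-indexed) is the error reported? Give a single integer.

pos=0: enter STRING mode
pos=0: emit STR "yes" (now at pos=5)
pos=6: emit NUM '100' (now at pos=9)
pos=9: emit MINUS '-'
pos=10: enter COMMENT mode (saw '/*')
exit COMMENT mode (now at pos=25)
pos=26: enter COMMENT mode (saw '/*')
pos=26: ERROR — unterminated comment (reached EOF)

Answer: 26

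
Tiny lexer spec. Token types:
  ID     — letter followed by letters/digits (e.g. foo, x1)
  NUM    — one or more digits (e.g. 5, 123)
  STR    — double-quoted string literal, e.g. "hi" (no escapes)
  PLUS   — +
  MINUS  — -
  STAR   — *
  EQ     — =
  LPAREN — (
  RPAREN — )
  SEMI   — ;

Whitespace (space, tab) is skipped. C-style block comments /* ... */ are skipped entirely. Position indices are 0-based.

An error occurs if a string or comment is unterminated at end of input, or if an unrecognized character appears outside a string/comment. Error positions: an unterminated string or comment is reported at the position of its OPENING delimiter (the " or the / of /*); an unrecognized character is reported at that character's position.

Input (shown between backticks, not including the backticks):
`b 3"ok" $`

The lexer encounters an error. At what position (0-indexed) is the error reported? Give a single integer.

Answer: 8

Derivation:
pos=0: emit ID 'b' (now at pos=1)
pos=2: emit NUM '3' (now at pos=3)
pos=3: enter STRING mode
pos=3: emit STR "ok" (now at pos=7)
pos=8: ERROR — unrecognized char '$'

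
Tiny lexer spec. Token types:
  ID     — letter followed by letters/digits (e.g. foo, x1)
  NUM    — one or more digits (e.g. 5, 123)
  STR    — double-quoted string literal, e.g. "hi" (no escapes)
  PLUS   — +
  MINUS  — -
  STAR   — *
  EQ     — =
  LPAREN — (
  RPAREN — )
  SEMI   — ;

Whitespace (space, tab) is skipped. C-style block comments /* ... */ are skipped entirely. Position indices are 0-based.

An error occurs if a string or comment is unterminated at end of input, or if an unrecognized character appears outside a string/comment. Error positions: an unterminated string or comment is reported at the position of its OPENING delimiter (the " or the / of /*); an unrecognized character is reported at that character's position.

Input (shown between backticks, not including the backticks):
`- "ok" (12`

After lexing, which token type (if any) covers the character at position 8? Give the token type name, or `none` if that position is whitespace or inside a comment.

pos=0: emit MINUS '-'
pos=2: enter STRING mode
pos=2: emit STR "ok" (now at pos=6)
pos=7: emit LPAREN '('
pos=8: emit NUM '12' (now at pos=10)
DONE. 4 tokens: [MINUS, STR, LPAREN, NUM]
Position 8: char is '1' -> NUM

Answer: NUM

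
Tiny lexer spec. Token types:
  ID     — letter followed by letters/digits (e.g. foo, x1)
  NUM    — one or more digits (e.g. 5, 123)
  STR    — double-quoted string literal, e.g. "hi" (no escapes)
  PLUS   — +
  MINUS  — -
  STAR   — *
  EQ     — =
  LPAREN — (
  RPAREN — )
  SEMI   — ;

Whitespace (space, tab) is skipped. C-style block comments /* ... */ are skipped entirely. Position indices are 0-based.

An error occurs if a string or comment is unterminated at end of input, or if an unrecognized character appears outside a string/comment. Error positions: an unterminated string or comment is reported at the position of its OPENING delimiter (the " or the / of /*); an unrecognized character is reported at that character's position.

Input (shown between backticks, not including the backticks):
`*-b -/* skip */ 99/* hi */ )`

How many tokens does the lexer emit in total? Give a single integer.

pos=0: emit STAR '*'
pos=1: emit MINUS '-'
pos=2: emit ID 'b' (now at pos=3)
pos=4: emit MINUS '-'
pos=5: enter COMMENT mode (saw '/*')
exit COMMENT mode (now at pos=15)
pos=16: emit NUM '99' (now at pos=18)
pos=18: enter COMMENT mode (saw '/*')
exit COMMENT mode (now at pos=26)
pos=27: emit RPAREN ')'
DONE. 6 tokens: [STAR, MINUS, ID, MINUS, NUM, RPAREN]

Answer: 6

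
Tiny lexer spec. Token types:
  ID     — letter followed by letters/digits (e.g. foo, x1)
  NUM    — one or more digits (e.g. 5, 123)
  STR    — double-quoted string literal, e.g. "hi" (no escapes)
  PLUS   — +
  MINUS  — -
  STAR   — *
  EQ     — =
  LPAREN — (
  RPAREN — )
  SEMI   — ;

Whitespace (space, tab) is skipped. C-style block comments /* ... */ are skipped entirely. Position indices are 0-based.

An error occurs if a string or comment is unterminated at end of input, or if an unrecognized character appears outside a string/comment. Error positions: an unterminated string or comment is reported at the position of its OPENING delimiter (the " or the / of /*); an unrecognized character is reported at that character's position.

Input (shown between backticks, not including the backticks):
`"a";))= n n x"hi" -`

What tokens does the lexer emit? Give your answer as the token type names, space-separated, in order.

pos=0: enter STRING mode
pos=0: emit STR "a" (now at pos=3)
pos=3: emit SEMI ';'
pos=4: emit RPAREN ')'
pos=5: emit RPAREN ')'
pos=6: emit EQ '='
pos=8: emit ID 'n' (now at pos=9)
pos=10: emit ID 'n' (now at pos=11)
pos=12: emit ID 'x' (now at pos=13)
pos=13: enter STRING mode
pos=13: emit STR "hi" (now at pos=17)
pos=18: emit MINUS '-'
DONE. 10 tokens: [STR, SEMI, RPAREN, RPAREN, EQ, ID, ID, ID, STR, MINUS]

Answer: STR SEMI RPAREN RPAREN EQ ID ID ID STR MINUS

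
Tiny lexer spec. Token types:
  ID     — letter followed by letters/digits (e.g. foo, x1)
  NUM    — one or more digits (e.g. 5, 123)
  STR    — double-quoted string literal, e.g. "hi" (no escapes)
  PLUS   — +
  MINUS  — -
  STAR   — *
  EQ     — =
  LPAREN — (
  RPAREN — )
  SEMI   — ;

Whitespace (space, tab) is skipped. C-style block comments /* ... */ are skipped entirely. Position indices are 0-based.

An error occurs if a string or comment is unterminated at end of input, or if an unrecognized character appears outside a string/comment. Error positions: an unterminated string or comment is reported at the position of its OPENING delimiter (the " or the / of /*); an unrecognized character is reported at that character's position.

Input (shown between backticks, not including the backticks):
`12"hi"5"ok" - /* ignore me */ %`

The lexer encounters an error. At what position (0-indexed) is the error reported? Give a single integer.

Answer: 30

Derivation:
pos=0: emit NUM '12' (now at pos=2)
pos=2: enter STRING mode
pos=2: emit STR "hi" (now at pos=6)
pos=6: emit NUM '5' (now at pos=7)
pos=7: enter STRING mode
pos=7: emit STR "ok" (now at pos=11)
pos=12: emit MINUS '-'
pos=14: enter COMMENT mode (saw '/*')
exit COMMENT mode (now at pos=29)
pos=30: ERROR — unrecognized char '%'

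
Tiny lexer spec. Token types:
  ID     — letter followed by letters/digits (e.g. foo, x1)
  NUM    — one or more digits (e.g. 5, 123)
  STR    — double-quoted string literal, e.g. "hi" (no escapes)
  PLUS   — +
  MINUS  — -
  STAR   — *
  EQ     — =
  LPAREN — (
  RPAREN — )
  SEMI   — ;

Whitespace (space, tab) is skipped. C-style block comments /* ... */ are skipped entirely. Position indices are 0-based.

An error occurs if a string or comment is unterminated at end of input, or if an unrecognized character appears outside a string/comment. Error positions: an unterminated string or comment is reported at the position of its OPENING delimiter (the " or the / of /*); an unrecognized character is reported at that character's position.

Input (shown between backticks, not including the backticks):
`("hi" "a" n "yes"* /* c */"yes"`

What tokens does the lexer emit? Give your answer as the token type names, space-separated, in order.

Answer: LPAREN STR STR ID STR STAR STR

Derivation:
pos=0: emit LPAREN '('
pos=1: enter STRING mode
pos=1: emit STR "hi" (now at pos=5)
pos=6: enter STRING mode
pos=6: emit STR "a" (now at pos=9)
pos=10: emit ID 'n' (now at pos=11)
pos=12: enter STRING mode
pos=12: emit STR "yes" (now at pos=17)
pos=17: emit STAR '*'
pos=19: enter COMMENT mode (saw '/*')
exit COMMENT mode (now at pos=26)
pos=26: enter STRING mode
pos=26: emit STR "yes" (now at pos=31)
DONE. 7 tokens: [LPAREN, STR, STR, ID, STR, STAR, STR]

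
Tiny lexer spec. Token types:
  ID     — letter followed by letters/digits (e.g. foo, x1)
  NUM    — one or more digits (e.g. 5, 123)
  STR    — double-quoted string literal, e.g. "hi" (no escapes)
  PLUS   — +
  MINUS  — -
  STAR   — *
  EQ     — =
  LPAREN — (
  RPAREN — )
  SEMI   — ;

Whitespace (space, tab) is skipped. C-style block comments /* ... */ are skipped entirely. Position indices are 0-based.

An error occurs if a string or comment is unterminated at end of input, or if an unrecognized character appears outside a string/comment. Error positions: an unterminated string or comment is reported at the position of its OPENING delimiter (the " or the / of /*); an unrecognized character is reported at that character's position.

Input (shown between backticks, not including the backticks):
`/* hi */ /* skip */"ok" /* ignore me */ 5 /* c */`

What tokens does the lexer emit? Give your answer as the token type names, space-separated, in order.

Answer: STR NUM

Derivation:
pos=0: enter COMMENT mode (saw '/*')
exit COMMENT mode (now at pos=8)
pos=9: enter COMMENT mode (saw '/*')
exit COMMENT mode (now at pos=19)
pos=19: enter STRING mode
pos=19: emit STR "ok" (now at pos=23)
pos=24: enter COMMENT mode (saw '/*')
exit COMMENT mode (now at pos=39)
pos=40: emit NUM '5' (now at pos=41)
pos=42: enter COMMENT mode (saw '/*')
exit COMMENT mode (now at pos=49)
DONE. 2 tokens: [STR, NUM]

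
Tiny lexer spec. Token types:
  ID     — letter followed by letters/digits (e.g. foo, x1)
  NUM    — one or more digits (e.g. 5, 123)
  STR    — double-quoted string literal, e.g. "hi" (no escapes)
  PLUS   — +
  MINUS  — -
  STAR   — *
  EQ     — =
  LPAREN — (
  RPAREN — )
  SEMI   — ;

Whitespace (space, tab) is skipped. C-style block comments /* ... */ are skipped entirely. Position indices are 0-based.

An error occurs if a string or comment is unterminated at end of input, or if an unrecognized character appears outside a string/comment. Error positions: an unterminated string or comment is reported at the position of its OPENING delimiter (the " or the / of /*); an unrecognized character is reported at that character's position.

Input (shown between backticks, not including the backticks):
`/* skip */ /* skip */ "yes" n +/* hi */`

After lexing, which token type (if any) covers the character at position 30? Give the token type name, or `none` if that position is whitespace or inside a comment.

Answer: PLUS

Derivation:
pos=0: enter COMMENT mode (saw '/*')
exit COMMENT mode (now at pos=10)
pos=11: enter COMMENT mode (saw '/*')
exit COMMENT mode (now at pos=21)
pos=22: enter STRING mode
pos=22: emit STR "yes" (now at pos=27)
pos=28: emit ID 'n' (now at pos=29)
pos=30: emit PLUS '+'
pos=31: enter COMMENT mode (saw '/*')
exit COMMENT mode (now at pos=39)
DONE. 3 tokens: [STR, ID, PLUS]
Position 30: char is '+' -> PLUS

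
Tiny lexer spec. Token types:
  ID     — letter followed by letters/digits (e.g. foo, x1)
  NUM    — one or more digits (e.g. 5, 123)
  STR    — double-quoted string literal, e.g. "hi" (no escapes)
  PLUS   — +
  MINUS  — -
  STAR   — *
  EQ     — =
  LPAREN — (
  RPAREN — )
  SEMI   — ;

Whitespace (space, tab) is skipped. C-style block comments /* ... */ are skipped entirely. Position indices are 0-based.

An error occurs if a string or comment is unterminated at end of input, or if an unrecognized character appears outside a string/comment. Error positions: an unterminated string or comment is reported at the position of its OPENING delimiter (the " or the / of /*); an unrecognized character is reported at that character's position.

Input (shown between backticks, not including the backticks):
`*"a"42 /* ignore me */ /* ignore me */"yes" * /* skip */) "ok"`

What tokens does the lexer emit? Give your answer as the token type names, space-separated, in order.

pos=0: emit STAR '*'
pos=1: enter STRING mode
pos=1: emit STR "a" (now at pos=4)
pos=4: emit NUM '42' (now at pos=6)
pos=7: enter COMMENT mode (saw '/*')
exit COMMENT mode (now at pos=22)
pos=23: enter COMMENT mode (saw '/*')
exit COMMENT mode (now at pos=38)
pos=38: enter STRING mode
pos=38: emit STR "yes" (now at pos=43)
pos=44: emit STAR '*'
pos=46: enter COMMENT mode (saw '/*')
exit COMMENT mode (now at pos=56)
pos=56: emit RPAREN ')'
pos=58: enter STRING mode
pos=58: emit STR "ok" (now at pos=62)
DONE. 7 tokens: [STAR, STR, NUM, STR, STAR, RPAREN, STR]

Answer: STAR STR NUM STR STAR RPAREN STR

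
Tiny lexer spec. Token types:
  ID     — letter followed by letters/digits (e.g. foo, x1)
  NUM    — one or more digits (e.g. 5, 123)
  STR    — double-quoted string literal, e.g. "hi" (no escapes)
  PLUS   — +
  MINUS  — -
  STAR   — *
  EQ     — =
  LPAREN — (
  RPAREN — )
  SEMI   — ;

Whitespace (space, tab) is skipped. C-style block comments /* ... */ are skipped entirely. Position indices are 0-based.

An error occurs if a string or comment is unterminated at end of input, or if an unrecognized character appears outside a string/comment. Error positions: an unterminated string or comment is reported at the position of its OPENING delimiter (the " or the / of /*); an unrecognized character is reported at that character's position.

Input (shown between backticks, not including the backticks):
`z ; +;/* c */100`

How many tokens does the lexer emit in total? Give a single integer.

pos=0: emit ID 'z' (now at pos=1)
pos=2: emit SEMI ';'
pos=4: emit PLUS '+'
pos=5: emit SEMI ';'
pos=6: enter COMMENT mode (saw '/*')
exit COMMENT mode (now at pos=13)
pos=13: emit NUM '100' (now at pos=16)
DONE. 5 tokens: [ID, SEMI, PLUS, SEMI, NUM]

Answer: 5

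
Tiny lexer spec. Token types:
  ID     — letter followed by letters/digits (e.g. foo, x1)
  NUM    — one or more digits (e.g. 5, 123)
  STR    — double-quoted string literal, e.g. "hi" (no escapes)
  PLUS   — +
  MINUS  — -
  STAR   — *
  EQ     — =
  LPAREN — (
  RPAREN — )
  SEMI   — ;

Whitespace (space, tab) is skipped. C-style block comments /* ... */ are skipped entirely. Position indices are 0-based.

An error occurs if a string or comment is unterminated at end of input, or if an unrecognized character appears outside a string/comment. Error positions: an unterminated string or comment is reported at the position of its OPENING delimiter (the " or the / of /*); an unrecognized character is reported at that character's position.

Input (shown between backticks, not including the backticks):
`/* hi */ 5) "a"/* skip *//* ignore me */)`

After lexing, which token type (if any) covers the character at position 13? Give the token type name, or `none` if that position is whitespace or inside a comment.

pos=0: enter COMMENT mode (saw '/*')
exit COMMENT mode (now at pos=8)
pos=9: emit NUM '5' (now at pos=10)
pos=10: emit RPAREN ')'
pos=12: enter STRING mode
pos=12: emit STR "a" (now at pos=15)
pos=15: enter COMMENT mode (saw '/*')
exit COMMENT mode (now at pos=25)
pos=25: enter COMMENT mode (saw '/*')
exit COMMENT mode (now at pos=40)
pos=40: emit RPAREN ')'
DONE. 4 tokens: [NUM, RPAREN, STR, RPAREN]
Position 13: char is 'a' -> STR

Answer: STR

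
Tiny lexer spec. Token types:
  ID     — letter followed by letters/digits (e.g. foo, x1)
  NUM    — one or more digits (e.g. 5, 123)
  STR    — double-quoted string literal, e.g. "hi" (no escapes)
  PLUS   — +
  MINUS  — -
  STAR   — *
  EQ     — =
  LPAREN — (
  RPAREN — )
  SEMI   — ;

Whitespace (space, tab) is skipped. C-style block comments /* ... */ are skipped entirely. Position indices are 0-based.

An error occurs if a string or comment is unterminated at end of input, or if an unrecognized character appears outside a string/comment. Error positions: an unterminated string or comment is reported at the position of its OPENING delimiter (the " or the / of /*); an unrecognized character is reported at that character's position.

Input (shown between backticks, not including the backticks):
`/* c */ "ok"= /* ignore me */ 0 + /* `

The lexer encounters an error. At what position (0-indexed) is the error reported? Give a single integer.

Answer: 34

Derivation:
pos=0: enter COMMENT mode (saw '/*')
exit COMMENT mode (now at pos=7)
pos=8: enter STRING mode
pos=8: emit STR "ok" (now at pos=12)
pos=12: emit EQ '='
pos=14: enter COMMENT mode (saw '/*')
exit COMMENT mode (now at pos=29)
pos=30: emit NUM '0' (now at pos=31)
pos=32: emit PLUS '+'
pos=34: enter COMMENT mode (saw '/*')
pos=34: ERROR — unterminated comment (reached EOF)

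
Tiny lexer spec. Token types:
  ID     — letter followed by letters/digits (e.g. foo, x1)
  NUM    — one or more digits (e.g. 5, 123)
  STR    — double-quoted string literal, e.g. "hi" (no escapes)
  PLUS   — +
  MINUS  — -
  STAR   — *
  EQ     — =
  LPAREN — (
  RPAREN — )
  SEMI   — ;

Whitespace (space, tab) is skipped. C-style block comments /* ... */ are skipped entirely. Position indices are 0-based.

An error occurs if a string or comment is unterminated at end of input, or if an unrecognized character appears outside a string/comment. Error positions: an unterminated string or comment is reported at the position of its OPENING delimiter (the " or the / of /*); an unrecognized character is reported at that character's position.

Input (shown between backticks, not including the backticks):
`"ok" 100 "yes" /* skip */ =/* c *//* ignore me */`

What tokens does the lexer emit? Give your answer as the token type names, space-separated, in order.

pos=0: enter STRING mode
pos=0: emit STR "ok" (now at pos=4)
pos=5: emit NUM '100' (now at pos=8)
pos=9: enter STRING mode
pos=9: emit STR "yes" (now at pos=14)
pos=15: enter COMMENT mode (saw '/*')
exit COMMENT mode (now at pos=25)
pos=26: emit EQ '='
pos=27: enter COMMENT mode (saw '/*')
exit COMMENT mode (now at pos=34)
pos=34: enter COMMENT mode (saw '/*')
exit COMMENT mode (now at pos=49)
DONE. 4 tokens: [STR, NUM, STR, EQ]

Answer: STR NUM STR EQ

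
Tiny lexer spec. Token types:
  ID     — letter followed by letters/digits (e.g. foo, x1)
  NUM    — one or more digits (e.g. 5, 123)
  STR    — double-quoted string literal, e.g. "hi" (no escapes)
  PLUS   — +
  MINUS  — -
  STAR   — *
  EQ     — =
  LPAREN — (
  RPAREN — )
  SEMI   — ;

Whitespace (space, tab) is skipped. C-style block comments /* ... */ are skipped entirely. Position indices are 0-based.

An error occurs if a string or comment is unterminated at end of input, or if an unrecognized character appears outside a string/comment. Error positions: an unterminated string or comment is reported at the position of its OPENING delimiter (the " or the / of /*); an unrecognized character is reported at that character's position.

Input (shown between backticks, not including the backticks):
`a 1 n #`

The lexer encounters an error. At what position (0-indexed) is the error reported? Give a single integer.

pos=0: emit ID 'a' (now at pos=1)
pos=2: emit NUM '1' (now at pos=3)
pos=4: emit ID 'n' (now at pos=5)
pos=6: ERROR — unrecognized char '#'

Answer: 6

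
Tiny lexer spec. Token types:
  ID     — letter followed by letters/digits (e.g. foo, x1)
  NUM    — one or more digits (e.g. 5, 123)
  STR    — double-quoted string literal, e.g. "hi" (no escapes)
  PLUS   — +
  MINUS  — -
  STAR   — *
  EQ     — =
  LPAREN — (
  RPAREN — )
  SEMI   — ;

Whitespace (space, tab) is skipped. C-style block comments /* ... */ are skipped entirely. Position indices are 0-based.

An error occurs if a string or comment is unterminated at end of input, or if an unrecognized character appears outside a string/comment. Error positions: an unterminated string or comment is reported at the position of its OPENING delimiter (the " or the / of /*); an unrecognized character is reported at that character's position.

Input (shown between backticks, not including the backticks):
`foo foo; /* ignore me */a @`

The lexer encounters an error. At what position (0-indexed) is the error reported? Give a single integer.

Answer: 26

Derivation:
pos=0: emit ID 'foo' (now at pos=3)
pos=4: emit ID 'foo' (now at pos=7)
pos=7: emit SEMI ';'
pos=9: enter COMMENT mode (saw '/*')
exit COMMENT mode (now at pos=24)
pos=24: emit ID 'a' (now at pos=25)
pos=26: ERROR — unrecognized char '@'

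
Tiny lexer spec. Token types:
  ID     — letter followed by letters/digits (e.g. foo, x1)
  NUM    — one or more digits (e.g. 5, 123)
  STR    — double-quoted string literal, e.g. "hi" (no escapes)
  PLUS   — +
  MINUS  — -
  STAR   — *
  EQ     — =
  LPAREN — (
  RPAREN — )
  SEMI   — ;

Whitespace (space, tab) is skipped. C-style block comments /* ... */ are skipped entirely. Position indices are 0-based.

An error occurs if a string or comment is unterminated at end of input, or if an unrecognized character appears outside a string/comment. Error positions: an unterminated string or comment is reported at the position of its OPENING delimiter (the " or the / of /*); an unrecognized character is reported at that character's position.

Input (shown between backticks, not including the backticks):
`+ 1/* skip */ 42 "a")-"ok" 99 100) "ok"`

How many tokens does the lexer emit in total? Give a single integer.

pos=0: emit PLUS '+'
pos=2: emit NUM '1' (now at pos=3)
pos=3: enter COMMENT mode (saw '/*')
exit COMMENT mode (now at pos=13)
pos=14: emit NUM '42' (now at pos=16)
pos=17: enter STRING mode
pos=17: emit STR "a" (now at pos=20)
pos=20: emit RPAREN ')'
pos=21: emit MINUS '-'
pos=22: enter STRING mode
pos=22: emit STR "ok" (now at pos=26)
pos=27: emit NUM '99' (now at pos=29)
pos=30: emit NUM '100' (now at pos=33)
pos=33: emit RPAREN ')'
pos=35: enter STRING mode
pos=35: emit STR "ok" (now at pos=39)
DONE. 11 tokens: [PLUS, NUM, NUM, STR, RPAREN, MINUS, STR, NUM, NUM, RPAREN, STR]

Answer: 11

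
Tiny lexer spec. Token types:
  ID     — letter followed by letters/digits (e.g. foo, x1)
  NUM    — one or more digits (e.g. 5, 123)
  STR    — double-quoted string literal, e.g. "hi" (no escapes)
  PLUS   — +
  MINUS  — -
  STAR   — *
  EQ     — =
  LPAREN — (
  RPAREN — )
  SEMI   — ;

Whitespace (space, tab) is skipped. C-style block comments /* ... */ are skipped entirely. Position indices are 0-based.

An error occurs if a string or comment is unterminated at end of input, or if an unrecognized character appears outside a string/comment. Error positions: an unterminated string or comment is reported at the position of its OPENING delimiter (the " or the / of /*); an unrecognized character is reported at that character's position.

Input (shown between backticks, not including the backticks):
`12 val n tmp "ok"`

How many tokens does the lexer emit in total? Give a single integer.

Answer: 5

Derivation:
pos=0: emit NUM '12' (now at pos=2)
pos=3: emit ID 'val' (now at pos=6)
pos=7: emit ID 'n' (now at pos=8)
pos=9: emit ID 'tmp' (now at pos=12)
pos=13: enter STRING mode
pos=13: emit STR "ok" (now at pos=17)
DONE. 5 tokens: [NUM, ID, ID, ID, STR]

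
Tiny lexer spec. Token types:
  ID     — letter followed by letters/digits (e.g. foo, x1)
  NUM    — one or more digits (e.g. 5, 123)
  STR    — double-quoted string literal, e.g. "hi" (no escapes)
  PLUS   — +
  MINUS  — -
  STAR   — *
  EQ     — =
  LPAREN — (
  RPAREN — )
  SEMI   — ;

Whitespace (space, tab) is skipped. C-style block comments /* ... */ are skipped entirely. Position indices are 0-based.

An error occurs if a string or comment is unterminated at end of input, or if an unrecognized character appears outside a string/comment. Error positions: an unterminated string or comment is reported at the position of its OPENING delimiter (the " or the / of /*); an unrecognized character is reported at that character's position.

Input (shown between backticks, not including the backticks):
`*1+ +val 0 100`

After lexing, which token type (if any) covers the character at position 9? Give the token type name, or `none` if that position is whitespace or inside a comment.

pos=0: emit STAR '*'
pos=1: emit NUM '1' (now at pos=2)
pos=2: emit PLUS '+'
pos=4: emit PLUS '+'
pos=5: emit ID 'val' (now at pos=8)
pos=9: emit NUM '0' (now at pos=10)
pos=11: emit NUM '100' (now at pos=14)
DONE. 7 tokens: [STAR, NUM, PLUS, PLUS, ID, NUM, NUM]
Position 9: char is '0' -> NUM

Answer: NUM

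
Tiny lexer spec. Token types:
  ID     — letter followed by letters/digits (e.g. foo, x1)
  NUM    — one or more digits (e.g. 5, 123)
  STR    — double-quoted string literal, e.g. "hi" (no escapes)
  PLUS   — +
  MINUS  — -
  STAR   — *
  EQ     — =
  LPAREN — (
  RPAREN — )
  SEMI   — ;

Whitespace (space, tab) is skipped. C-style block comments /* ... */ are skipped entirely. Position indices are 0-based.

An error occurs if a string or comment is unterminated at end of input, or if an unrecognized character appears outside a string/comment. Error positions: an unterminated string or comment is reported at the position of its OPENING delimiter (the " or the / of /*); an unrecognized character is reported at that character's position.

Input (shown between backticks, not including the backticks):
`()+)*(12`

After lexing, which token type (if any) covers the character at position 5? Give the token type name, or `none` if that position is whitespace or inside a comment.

pos=0: emit LPAREN '('
pos=1: emit RPAREN ')'
pos=2: emit PLUS '+'
pos=3: emit RPAREN ')'
pos=4: emit STAR '*'
pos=5: emit LPAREN '('
pos=6: emit NUM '12' (now at pos=8)
DONE. 7 tokens: [LPAREN, RPAREN, PLUS, RPAREN, STAR, LPAREN, NUM]
Position 5: char is '(' -> LPAREN

Answer: LPAREN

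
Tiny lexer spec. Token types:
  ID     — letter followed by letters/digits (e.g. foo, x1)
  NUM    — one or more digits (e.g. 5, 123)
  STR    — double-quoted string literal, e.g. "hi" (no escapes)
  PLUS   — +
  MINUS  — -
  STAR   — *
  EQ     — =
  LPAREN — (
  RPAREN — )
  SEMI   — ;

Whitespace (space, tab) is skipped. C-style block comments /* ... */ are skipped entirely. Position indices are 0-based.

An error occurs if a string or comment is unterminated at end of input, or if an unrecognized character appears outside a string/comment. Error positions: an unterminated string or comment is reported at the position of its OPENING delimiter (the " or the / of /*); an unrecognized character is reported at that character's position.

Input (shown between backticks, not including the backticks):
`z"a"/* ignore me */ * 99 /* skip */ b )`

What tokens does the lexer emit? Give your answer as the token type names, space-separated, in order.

pos=0: emit ID 'z' (now at pos=1)
pos=1: enter STRING mode
pos=1: emit STR "a" (now at pos=4)
pos=4: enter COMMENT mode (saw '/*')
exit COMMENT mode (now at pos=19)
pos=20: emit STAR '*'
pos=22: emit NUM '99' (now at pos=24)
pos=25: enter COMMENT mode (saw '/*')
exit COMMENT mode (now at pos=35)
pos=36: emit ID 'b' (now at pos=37)
pos=38: emit RPAREN ')'
DONE. 6 tokens: [ID, STR, STAR, NUM, ID, RPAREN]

Answer: ID STR STAR NUM ID RPAREN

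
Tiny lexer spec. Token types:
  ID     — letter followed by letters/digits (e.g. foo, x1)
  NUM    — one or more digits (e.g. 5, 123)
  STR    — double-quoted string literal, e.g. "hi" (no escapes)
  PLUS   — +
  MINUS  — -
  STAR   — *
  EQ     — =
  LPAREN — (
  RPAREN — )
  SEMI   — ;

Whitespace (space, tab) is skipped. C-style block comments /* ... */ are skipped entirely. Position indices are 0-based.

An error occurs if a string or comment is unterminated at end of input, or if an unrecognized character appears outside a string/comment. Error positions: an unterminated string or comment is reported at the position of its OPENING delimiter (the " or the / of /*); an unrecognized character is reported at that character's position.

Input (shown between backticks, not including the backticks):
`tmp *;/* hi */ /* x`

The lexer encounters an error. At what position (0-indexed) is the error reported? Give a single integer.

pos=0: emit ID 'tmp' (now at pos=3)
pos=4: emit STAR '*'
pos=5: emit SEMI ';'
pos=6: enter COMMENT mode (saw '/*')
exit COMMENT mode (now at pos=14)
pos=15: enter COMMENT mode (saw '/*')
pos=15: ERROR — unterminated comment (reached EOF)

Answer: 15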